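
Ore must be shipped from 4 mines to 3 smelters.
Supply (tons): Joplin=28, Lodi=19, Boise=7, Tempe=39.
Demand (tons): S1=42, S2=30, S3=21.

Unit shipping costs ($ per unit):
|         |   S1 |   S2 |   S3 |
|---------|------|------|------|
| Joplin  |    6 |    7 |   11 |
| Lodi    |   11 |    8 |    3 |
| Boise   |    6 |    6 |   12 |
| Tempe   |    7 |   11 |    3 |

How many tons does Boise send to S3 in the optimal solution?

0

Solving gives:
  Joplin–S1: 5 × $6 = $30
  Joplin–S2: 23 × $7 = $161
  Lodi–S3: 19 × $3 = $57
  Boise–S2: 7 × $6 = $42
  Tempe–S1: 37 × $7 = $259
  Tempe–S3: 2 × $3 = $6
Total cost = $555.
The route Boise→S3 is not used.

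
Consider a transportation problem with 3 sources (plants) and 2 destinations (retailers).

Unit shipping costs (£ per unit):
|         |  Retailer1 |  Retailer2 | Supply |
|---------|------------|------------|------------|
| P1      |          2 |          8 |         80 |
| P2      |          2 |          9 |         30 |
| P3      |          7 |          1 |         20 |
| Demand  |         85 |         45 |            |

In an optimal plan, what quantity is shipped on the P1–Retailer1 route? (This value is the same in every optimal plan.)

Optimal shipments:
  P1→Retailer1: 55 units
  P1→Retailer2: 25 units
  P2→Retailer1: 30 units
  P3→Retailer2: 20 units
Total cost = £390.
So P1→Retailer1 carries 55 units.

55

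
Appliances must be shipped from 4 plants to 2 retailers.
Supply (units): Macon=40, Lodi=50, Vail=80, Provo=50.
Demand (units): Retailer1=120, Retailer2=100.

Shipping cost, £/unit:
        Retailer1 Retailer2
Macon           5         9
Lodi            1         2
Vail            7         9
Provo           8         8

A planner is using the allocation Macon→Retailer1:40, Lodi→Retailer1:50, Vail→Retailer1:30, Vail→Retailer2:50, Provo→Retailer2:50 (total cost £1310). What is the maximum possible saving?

50

Current plan cost = 40·5 + 50·1 + 30·7 + 50·9 + 50·8 = £1310.
Optimal plan:
  Macon->Retailer1: 40 × £5 = £200
  Lodi->Retailer2: 50 × £2 = £100
  Vail->Retailer1: 80 × £7 = £560
  Provo->Retailer2: 50 × £8 = £400
Optimal cost = £1260.
Saving = 1310 − 1260 = £50.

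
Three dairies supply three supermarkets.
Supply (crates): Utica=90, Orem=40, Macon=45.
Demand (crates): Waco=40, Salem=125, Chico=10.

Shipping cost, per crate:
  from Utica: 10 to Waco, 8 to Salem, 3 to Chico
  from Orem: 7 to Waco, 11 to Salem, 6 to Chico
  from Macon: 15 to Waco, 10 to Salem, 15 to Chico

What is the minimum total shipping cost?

1400

Optimal allocation:
  Utica→Salem: 80 × 8 = 640
  Utica→Chico: 10 × 3 = 30
  Orem→Waco: 40 × 7 = 280
  Macon→Salem: 45 × 10 = 450
Total = 640 + 30 + 280 + 450 = 1400.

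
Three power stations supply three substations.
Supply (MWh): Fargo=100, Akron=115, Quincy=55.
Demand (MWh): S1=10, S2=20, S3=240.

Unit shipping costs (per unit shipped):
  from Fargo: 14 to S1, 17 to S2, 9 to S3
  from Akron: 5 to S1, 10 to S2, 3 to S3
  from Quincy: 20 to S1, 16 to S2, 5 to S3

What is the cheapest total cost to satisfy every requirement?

An optimal shipping plan:
  Fargo–S3: 100 × 9 = 900
  Akron–S1: 10 × 5 = 50
  Akron–S2: 20 × 10 = 200
  Akron–S3: 85 × 3 = 255
  Quincy–S3: 55 × 5 = 275
Total = 900 + 50 + 200 + 255 + 275 = 1680.
(Supply check: Fargo ships 100; Akron ships 115; Quincy ships 55.)

1680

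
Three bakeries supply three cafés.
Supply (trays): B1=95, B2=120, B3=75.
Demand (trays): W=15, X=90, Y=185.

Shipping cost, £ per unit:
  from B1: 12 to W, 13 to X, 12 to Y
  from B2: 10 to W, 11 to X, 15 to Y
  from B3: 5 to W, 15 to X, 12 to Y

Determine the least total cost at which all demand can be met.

3375

Optimal allocation:
  B1 to Y: 95 trays
  B2 to X: 90 trays
  B2 to Y: 30 trays
  B3 to W: 15 trays
  B3 to Y: 60 trays
Total cost = £3375.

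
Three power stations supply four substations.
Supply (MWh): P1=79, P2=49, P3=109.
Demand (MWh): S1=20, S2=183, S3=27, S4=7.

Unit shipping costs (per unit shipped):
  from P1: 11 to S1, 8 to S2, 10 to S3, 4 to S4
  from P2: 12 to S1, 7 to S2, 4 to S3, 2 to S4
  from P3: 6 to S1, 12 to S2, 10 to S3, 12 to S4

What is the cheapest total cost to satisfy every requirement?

An optimal shipping plan:
  P1→S2: 79 × 8 = 632
  P2→S2: 15 × 7 = 105
  P2→S3: 27 × 4 = 108
  P2→S4: 7 × 2 = 14
  P3→S1: 20 × 6 = 120
  P3→S2: 89 × 12 = 1068
Total = 632 + 105 + 108 + 14 + 120 + 1068 = 2047.
(Supply check: P1 ships 79; P2 ships 49; P3 ships 109.)

2047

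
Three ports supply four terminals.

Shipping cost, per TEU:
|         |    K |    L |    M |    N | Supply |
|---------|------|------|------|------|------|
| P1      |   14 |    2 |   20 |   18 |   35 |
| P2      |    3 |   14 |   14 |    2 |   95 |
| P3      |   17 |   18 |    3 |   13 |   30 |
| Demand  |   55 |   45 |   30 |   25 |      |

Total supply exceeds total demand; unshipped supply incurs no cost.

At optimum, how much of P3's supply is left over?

An optimal plan:
  P1 to L: 35 TEU
  P2 to K: 55 TEU
  P2 to L: 10 TEU
  P2 to N: 25 TEU
  P3 to M: 30 TEU
Total cost = 515.
P3 ships 30 of its 30, leaving 0.

0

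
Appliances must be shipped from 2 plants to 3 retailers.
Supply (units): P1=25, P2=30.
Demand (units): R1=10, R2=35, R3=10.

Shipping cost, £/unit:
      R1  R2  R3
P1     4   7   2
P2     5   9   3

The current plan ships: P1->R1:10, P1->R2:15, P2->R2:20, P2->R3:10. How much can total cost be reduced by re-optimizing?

Current plan cost = 10·4 + 15·7 + 20·9 + 10·3 = £355.
Optimal plan:
  P1→R2: 25 × £7 = £175
  P2→R1: 10 × £5 = £50
  P2→R2: 10 × £9 = £90
  P2→R3: 10 × £3 = £30
Optimal cost = £345.
Saving = 355 − 345 = £10.

10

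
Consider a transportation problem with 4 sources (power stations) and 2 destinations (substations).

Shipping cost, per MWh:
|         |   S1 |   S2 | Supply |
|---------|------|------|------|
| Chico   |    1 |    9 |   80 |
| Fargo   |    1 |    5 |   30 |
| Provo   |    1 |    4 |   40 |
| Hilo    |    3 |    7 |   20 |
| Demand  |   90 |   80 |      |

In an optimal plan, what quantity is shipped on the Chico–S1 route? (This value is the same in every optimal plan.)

80

Optimal shipments:
  Chico to S1: 80 × 1 = 80
  Fargo to S1: 10 × 1 = 10
  Fargo to S2: 20 × 5 = 100
  Provo to S2: 40 × 4 = 160
  Hilo to S2: 20 × 7 = 140
Total cost = 490.
So Chico→S1 carries 80 MWh.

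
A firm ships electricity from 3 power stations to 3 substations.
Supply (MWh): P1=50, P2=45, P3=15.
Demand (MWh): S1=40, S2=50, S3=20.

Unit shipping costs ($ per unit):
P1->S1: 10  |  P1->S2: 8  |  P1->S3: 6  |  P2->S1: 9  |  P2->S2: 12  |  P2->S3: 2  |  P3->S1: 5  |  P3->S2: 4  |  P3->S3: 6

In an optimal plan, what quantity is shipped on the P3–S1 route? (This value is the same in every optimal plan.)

Solving gives:
  P1 to S2: 50 × $8 = $400
  P2 to S1: 25 × $9 = $225
  P2 to S3: 20 × $2 = $40
  P3 to S1: 15 × $5 = $75
Total cost = $740.
So P3→S1 carries 15 MWh.

15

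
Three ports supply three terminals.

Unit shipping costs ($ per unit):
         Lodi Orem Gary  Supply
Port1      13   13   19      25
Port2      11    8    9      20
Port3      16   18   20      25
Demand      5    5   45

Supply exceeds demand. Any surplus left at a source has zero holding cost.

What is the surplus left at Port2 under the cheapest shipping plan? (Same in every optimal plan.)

0

Minimum-cost shipments:
  Port1–Lodi: 5 × $13 = $65
  Port1–Orem: 5 × $13 = $65
  Port1–Gary: 15 × $19 = $285
  Port2–Gary: 20 × $9 = $180
  Port3–Gary: 10 × $20 = $200
Total cost = $795.
Port2 ships 20 of its 20, leaving 0.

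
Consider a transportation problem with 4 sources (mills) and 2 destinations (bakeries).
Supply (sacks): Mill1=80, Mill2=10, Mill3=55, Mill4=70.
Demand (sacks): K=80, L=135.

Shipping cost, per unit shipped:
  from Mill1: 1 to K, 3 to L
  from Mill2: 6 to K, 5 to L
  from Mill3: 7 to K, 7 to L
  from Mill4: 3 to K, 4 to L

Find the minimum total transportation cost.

795

An optimal shipping plan:
  Mill1→K: 80 × 1 = 80
  Mill2→L: 10 × 5 = 50
  Mill3→L: 55 × 7 = 385
  Mill4→L: 70 × 4 = 280
Total = 80 + 50 + 385 + 280 = 795.
(Supply check: Mill1 ships 80; Mill2 ships 10; Mill3 ships 55; Mill4 ships 70.)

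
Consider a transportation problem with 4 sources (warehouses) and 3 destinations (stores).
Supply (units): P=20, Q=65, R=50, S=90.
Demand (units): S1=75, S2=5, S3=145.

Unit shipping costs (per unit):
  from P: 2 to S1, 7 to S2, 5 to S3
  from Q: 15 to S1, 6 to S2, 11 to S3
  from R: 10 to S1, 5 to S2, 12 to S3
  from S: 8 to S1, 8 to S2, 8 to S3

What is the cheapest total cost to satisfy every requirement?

1950

An optimal shipping plan:
  P→S1: 20 × 2 = 40
  Q→S2: 5 × 6 = 30
  Q→S3: 60 × 11 = 660
  R→S1: 50 × 10 = 500
  S→S1: 5 × 8 = 40
  S→S3: 85 × 8 = 680
Total = 40 + 30 + 660 + 500 + 40 + 680 = 1950.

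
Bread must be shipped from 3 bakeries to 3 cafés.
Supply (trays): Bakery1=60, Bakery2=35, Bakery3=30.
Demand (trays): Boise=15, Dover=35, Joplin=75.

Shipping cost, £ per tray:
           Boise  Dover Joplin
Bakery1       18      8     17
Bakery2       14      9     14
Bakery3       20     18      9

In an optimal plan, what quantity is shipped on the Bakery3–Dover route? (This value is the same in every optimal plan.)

0

The minimum-cost plan:
  Bakery1→Dover: 35 × £8 = £280
  Bakery1→Joplin: 25 × £17 = £425
  Bakery2→Boise: 15 × £14 = £210
  Bakery2→Joplin: 20 × £14 = £280
  Bakery3→Joplin: 30 × £9 = £270
Total cost = £1465.
The route Bakery3→Dover is not used.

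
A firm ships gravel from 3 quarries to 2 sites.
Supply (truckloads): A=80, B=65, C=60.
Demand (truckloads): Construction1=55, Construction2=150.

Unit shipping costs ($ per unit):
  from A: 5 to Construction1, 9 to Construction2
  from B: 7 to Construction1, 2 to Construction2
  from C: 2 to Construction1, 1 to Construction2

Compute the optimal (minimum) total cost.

690

One minimum-cost allocation:
  A->Construction1: 55 × $5 = $275
  A->Construction2: 25 × $9 = $225
  B->Construction2: 65 × $2 = $130
  C->Construction2: 60 × $1 = $60
Total = 275 + 225 + 130 + 60 = $690.
(Supply check: A ships 80; B ships 65; C ships 60.)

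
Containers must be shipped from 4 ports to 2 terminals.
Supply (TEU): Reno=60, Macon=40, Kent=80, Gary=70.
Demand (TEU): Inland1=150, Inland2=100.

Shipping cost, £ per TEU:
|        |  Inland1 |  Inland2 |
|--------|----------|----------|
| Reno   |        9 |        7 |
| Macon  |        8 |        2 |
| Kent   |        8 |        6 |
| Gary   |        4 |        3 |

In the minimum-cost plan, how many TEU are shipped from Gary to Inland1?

Optimal shipments:
  Reno→Inland1: 60 × £9 = £540
  Macon→Inland2: 40 × £2 = £80
  Kent→Inland1: 20 × £8 = £160
  Kent→Inland2: 60 × £6 = £360
  Gary→Inland1: 70 × £4 = £280
Total cost = £1420.
So Gary→Inland1 carries 70 TEU.

70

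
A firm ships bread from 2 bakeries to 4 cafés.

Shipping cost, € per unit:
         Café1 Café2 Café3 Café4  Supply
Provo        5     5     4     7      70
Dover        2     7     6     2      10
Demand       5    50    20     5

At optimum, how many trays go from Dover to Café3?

Optimal shipments:
  Provo to Café2: 50 × €5 = €250
  Provo to Café3: 20 × €4 = €80
  Dover to Café1: 5 × €2 = €10
  Dover to Café4: 5 × €2 = €10
Total cost = €350.
The route Dover→Café3 is not used.

0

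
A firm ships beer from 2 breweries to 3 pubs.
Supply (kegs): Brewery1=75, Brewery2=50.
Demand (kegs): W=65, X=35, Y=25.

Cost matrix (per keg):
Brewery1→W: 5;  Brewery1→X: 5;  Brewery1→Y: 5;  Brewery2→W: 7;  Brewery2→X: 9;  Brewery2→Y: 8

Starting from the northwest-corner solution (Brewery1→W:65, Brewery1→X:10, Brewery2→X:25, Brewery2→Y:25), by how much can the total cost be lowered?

75

Current plan cost = 65·5 + 10·5 + 25·9 + 25·8 = 800.
Optimal plan:
  Brewery1→W: 15 × 5 = 75
  Brewery1→X: 35 × 5 = 175
  Brewery1→Y: 25 × 5 = 125
  Brewery2→W: 50 × 7 = 350
Optimal cost = 725.
Saving = 800 − 725 = 75.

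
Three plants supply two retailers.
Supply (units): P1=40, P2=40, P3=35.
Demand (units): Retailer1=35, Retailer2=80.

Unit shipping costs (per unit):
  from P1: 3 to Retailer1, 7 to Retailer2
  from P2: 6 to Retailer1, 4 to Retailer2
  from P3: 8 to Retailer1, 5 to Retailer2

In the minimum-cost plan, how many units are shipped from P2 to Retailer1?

Solving gives:
  P1 to Retailer1: 35 units
  P1 to Retailer2: 5 units
  P2 to Retailer2: 40 units
  P3 to Retailer2: 35 units
Total cost = 475.
The route P2→Retailer1 is not used.

0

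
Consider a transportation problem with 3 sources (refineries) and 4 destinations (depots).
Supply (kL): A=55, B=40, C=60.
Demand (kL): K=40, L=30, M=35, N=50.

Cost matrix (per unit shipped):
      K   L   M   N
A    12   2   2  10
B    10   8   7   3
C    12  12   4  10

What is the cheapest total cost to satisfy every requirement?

One minimum-cost allocation:
  A→L: 30 × 2 = 60
  A→M: 25 × 2 = 50
  B→N: 40 × 3 = 120
  C→K: 40 × 12 = 480
  C→M: 10 × 4 = 40
  C→N: 10 × 10 = 100
Total = 60 + 50 + 120 + 480 + 40 + 100 = 850.
(Supply check: A ships 55; B ships 40; C ships 60.)

850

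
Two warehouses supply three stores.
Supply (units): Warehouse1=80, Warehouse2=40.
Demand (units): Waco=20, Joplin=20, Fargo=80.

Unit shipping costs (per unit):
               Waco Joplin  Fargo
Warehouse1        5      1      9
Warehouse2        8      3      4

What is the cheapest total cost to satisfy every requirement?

Optimal allocation:
  Warehouse1→Waco: 20 units
  Warehouse1→Joplin: 20 units
  Warehouse1→Fargo: 40 units
  Warehouse2→Fargo: 40 units
Total cost = 640.

640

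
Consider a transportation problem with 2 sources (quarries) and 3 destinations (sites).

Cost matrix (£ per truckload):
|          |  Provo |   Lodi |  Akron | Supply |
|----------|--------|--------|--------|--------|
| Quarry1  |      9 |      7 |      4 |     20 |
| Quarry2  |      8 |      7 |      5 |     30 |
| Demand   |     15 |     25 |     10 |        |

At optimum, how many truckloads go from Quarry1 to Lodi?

10

Optimal shipments:
  Quarry1→Lodi: 10 × £7 = £70
  Quarry1→Akron: 10 × £4 = £40
  Quarry2→Provo: 15 × £8 = £120
  Quarry2→Lodi: 15 × £7 = £105
Total cost = £335.
So Quarry1→Lodi carries 10 truckloads.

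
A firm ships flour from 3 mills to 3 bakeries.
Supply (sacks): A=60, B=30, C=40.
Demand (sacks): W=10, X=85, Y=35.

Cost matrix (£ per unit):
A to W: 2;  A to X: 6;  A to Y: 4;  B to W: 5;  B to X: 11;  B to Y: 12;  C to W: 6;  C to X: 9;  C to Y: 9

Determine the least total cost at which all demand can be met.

A cheapest plan:
  A→X: 25 × £6 = £150
  A→Y: 35 × £4 = £140
  B→W: 10 × £5 = £50
  B→X: 20 × £11 = £220
  C→X: 40 × £9 = £360
Total = 150 + 140 + 50 + 220 + 360 = £920.
(Supply check: A ships 60; B ships 30; C ships 40.)

920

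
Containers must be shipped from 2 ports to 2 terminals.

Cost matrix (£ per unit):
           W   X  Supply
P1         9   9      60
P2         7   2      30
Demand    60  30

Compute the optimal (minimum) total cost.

One minimum-cost allocation:
  P1→W: 60 × £9 = £540
  P2→X: 30 × £2 = £60
Total = 540 + 60 = £600.
(Supply check: P1 ships 60; P2 ships 30.)

600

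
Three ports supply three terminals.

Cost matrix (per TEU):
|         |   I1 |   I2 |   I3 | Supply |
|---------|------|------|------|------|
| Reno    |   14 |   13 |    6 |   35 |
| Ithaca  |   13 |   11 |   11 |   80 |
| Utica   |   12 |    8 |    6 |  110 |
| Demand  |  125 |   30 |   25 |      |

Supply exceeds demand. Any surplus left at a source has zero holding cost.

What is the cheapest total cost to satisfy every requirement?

An optimal shipping plan:
  Reno→I3: 25 TEU
  Ithaca→I1: 45 TEU
  Utica→I1: 80 TEU
  Utica→I2: 30 TEU
Total cost = 1935.

1935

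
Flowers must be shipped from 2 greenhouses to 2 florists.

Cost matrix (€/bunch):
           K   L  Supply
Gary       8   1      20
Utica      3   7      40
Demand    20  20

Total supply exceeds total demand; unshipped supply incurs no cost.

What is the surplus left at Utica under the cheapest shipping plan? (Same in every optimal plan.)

20

Minimum-cost shipments:
  Gary->L: 20 × €1 = €20
  Utica->K: 20 × €3 = €60
Total cost = €80.
Utica ships 20 of its 40, leaving 20.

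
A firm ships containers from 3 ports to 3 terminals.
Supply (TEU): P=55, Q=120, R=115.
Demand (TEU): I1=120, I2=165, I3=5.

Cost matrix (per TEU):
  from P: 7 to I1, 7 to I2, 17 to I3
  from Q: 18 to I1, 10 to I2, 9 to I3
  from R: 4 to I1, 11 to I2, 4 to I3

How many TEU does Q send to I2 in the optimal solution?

115

Optimal shipments:
  P->I1: 5 × 7 = 35
  P->I2: 50 × 7 = 350
  Q->I2: 115 × 10 = 1150
  Q->I3: 5 × 9 = 45
  R->I1: 115 × 4 = 460
Total cost = 2040.
So Q→I2 carries 115 TEU.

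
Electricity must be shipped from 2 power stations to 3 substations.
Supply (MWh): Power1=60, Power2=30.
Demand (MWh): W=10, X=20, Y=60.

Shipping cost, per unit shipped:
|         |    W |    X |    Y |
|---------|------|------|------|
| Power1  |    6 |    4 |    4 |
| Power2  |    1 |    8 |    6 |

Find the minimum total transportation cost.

370

One minimum-cost allocation:
  Power1→X: 20 × 4 = 80
  Power1→Y: 40 × 4 = 160
  Power2→W: 10 × 1 = 10
  Power2→Y: 20 × 6 = 120
Total = 80 + 160 + 10 + 120 = 370.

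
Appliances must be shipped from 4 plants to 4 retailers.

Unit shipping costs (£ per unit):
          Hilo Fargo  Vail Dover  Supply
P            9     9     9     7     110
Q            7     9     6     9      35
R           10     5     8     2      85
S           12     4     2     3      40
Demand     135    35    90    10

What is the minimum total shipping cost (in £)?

1820

An optimal shipping plan:
  P–Hilo: 110 × £9 = £990
  Q–Hilo: 25 × £7 = £175
  Q–Vail: 10 × £6 = £60
  R–Fargo: 35 × £5 = £175
  R–Vail: 40 × £8 = £320
  R–Dover: 10 × £2 = £20
  S–Vail: 40 × £2 = £80
Total = 990 + 175 + 60 + 175 + 320 + 20 + 80 = £1820.
(Supply check: P ships 110; Q ships 35; R ships 85; S ships 40.)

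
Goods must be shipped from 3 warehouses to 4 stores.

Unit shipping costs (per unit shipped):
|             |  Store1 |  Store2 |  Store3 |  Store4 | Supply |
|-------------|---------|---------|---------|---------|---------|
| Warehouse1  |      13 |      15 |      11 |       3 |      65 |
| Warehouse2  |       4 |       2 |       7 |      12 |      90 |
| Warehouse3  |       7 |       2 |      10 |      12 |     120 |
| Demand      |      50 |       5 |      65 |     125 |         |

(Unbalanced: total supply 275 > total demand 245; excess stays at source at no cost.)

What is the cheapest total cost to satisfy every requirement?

One minimum-cost allocation:
  Warehouse1–Store4: 65 × 3 = 195
  Warehouse2–Store1: 50 × 4 = 200
  Warehouse2–Store3: 40 × 7 = 280
  Warehouse3–Store2: 5 × 2 = 10
  Warehouse3–Store3: 25 × 10 = 250
  Warehouse3–Store4: 60 × 12 = 720
Total = 195 + 200 + 280 + 10 + 250 + 720 = 1655.

1655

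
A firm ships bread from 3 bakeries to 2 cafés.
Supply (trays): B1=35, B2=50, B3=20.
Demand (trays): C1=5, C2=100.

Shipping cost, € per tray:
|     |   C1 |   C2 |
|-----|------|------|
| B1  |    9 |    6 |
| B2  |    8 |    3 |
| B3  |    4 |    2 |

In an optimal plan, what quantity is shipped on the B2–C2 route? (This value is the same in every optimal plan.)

Optimal shipments:
  B1->C2: 35 trays
  B2->C2: 50 trays
  B3->C1: 5 trays
  B3->C2: 15 trays
Total cost = €410.
So B2→C2 carries 50 trays.

50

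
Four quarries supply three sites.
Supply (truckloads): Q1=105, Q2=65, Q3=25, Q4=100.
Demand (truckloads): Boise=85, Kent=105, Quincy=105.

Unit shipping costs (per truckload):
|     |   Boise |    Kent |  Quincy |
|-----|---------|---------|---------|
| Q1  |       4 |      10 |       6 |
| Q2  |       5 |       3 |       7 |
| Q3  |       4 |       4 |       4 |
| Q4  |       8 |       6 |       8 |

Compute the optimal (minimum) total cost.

A cheapest plan:
  Q1→Boise: 85 × 4 = 340
  Q1→Quincy: 20 × 6 = 120
  Q2→Kent: 65 × 3 = 195
  Q3→Quincy: 25 × 4 = 100
  Q4→Kent: 40 × 6 = 240
  Q4→Quincy: 60 × 8 = 480
Total = 340 + 120 + 195 + 100 + 240 + 480 = 1475.
(Supply check: Q1 ships 105; Q2 ships 65; Q3 ships 25; Q4 ships 100.)

1475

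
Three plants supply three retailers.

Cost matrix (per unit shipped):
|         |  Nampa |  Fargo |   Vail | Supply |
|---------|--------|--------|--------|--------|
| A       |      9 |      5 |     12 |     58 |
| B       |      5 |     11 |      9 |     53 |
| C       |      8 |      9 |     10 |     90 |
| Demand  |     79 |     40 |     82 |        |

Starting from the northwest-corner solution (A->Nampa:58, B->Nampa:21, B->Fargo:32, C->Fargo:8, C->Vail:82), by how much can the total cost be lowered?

360

Current plan cost = 58·9 + 21·5 + 32·11 + 8·9 + 82·10 = 1871.
Optimal plan:
  A→Nampa: 18 × 9 = 162
  A→Fargo: 40 × 5 = 200
  B→Nampa: 53 × 5 = 265
  C→Nampa: 8 × 8 = 64
  C→Vail: 82 × 10 = 820
Optimal cost = 1511.
Saving = 1871 − 1511 = 360.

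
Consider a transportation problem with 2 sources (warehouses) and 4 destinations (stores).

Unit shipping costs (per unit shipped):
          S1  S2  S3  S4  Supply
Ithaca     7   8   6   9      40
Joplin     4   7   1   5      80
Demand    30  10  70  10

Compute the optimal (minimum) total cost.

410

An optimal shipping plan:
  Ithaca to S1: 30 units
  Ithaca to S2: 10 units
  Joplin to S3: 70 units
  Joplin to S4: 10 units
Total cost = 410.
(Supply check: Ithaca ships 40; Joplin ships 80.)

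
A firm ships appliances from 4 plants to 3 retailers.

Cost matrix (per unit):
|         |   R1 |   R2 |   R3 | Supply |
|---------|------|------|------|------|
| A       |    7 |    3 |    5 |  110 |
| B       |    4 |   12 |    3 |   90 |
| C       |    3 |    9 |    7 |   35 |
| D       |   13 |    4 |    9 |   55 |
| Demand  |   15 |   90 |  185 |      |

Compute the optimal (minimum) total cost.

1155

One minimum-cost allocation:
  A–R2: 35 units
  A–R3: 75 units
  B–R3: 90 units
  C–R1: 15 units
  C–R3: 20 units
  D–R2: 55 units
Total cost = 1155.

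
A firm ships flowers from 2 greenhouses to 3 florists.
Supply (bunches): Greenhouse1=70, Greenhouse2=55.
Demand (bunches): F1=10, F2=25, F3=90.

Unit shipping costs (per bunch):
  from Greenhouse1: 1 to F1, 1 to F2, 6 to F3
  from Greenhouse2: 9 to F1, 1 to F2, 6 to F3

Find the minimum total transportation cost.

One minimum-cost allocation:
  Greenhouse1→F1: 10 × 1 = 10
  Greenhouse1→F2: 25 × 1 = 25
  Greenhouse1→F3: 35 × 6 = 210
  Greenhouse2→F3: 55 × 6 = 330
Total = 10 + 25 + 210 + 330 = 575.

575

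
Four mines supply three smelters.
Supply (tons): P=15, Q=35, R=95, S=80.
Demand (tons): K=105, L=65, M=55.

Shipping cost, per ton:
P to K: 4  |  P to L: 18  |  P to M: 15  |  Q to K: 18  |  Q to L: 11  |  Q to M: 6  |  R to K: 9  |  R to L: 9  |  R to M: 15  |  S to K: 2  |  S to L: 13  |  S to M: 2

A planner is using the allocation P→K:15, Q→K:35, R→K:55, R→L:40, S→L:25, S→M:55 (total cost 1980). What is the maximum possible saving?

Current plan cost = 15·4 + 35·18 + 55·9 + 40·9 + 25·13 + 55·2 = 1980.
Optimal plan:
  P to K: 15 × 4 = 60
  Q to M: 35 × 6 = 210
  R to K: 30 × 9 = 270
  R to L: 65 × 9 = 585
  S to K: 60 × 2 = 120
  S to M: 20 × 2 = 40
Optimal cost = 1285.
Saving = 1980 − 1285 = 695.

695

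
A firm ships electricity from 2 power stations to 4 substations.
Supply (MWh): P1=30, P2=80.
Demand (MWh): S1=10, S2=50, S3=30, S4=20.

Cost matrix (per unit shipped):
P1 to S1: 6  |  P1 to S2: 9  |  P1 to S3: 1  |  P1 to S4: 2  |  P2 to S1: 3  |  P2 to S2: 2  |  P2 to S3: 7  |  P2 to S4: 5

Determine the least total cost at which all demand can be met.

One minimum-cost allocation:
  P1 to S3: 30 × 1 = 30
  P2 to S1: 10 × 3 = 30
  P2 to S2: 50 × 2 = 100
  P2 to S4: 20 × 5 = 100
Total = 30 + 30 + 100 + 100 = 260.
(Supply check: P1 ships 30; P2 ships 80.)

260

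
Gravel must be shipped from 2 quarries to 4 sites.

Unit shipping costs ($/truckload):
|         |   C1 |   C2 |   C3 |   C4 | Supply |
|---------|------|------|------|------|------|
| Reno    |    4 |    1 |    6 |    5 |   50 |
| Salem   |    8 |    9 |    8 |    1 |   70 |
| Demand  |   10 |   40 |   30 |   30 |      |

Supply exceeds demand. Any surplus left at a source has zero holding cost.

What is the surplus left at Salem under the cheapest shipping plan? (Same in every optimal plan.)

10

Minimum-cost shipments:
  Reno–C1: 10 truckloads
  Reno–C2: 40 truckloads
  Salem–C3: 30 truckloads
  Salem–C4: 30 truckloads
Total cost = $350.
Salem ships 60 of its 70, leaving 10.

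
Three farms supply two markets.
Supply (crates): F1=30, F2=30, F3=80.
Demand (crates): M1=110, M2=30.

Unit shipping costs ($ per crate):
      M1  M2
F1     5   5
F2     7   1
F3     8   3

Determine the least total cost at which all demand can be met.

820

One minimum-cost allocation:
  F1–M1: 30 crates
  F2–M2: 30 crates
  F3–M1: 80 crates
Total cost = $820.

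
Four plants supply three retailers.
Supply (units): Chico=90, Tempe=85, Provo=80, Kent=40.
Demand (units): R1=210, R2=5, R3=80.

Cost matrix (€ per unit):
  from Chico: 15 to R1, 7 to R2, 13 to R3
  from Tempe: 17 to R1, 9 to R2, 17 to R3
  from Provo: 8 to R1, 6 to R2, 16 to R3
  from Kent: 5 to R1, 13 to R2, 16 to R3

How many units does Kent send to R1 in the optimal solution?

Optimal shipments:
  Chico–R1: 5 × €15 = €75
  Chico–R2: 5 × €7 = €35
  Chico–R3: 80 × €13 = €1040
  Tempe–R1: 85 × €17 = €1445
  Provo–R1: 80 × €8 = €640
  Kent–R1: 40 × €5 = €200
Total cost = €3435.
So Kent→R1 carries 40 units.

40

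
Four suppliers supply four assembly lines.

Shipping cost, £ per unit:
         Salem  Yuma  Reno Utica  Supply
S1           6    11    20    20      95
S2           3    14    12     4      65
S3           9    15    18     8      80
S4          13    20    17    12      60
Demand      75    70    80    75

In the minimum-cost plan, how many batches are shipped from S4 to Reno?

Optimal shipments:
  S1–Salem: 25 × £6 = £150
  S1–Yuma: 70 × £11 = £770
  S2–Salem: 50 × £3 = £150
  S2–Reno: 15 × £12 = £180
  S3–Reno: 5 × £18 = £90
  S3–Utica: 75 × £8 = £600
  S4–Reno: 60 × £17 = £1020
Total cost = £2960.
So S4→Reno carries 60 batches.

60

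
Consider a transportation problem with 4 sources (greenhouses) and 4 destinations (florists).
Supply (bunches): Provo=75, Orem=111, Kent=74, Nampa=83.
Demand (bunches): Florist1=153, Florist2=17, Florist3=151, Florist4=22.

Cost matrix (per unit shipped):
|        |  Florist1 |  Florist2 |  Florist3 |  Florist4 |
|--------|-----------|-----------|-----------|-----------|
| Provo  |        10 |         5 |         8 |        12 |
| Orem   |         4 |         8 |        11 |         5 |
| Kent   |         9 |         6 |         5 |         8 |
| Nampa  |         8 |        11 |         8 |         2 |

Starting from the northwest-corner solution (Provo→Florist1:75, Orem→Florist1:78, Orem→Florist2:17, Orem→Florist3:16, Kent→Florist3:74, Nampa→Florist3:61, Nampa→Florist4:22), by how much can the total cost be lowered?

Current plan cost = 75·10 + 78·4 + 17·8 + 16·11 + 74·5 + 61·8 + 22·2 = 2276.
Optimal plan:
  Provo->Florist2: 17 bunches
  Provo->Florist3: 58 bunches
  Orem->Florist1: 111 bunches
  Kent->Florist3: 74 bunches
  Nampa->Florist1: 42 bunches
  Nampa->Florist3: 19 bunches
  Nampa->Florist4: 22 bunches
Optimal cost = 1895.
Saving = 2276 − 1895 = 381.

381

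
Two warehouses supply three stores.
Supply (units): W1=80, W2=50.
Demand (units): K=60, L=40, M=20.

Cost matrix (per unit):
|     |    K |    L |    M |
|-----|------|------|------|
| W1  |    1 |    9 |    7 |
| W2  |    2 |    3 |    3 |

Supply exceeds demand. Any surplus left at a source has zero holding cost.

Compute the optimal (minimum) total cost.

280

A cheapest plan:
  W1->K: 60 units
  W1->M: 10 units
  W2->L: 40 units
  W2->M: 10 units
Total cost = 280.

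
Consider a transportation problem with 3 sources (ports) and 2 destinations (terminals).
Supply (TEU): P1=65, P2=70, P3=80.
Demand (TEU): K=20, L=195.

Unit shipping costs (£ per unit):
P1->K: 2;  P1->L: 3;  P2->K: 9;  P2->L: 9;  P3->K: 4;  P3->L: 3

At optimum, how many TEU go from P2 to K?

0

Solving gives:
  P1 to K: 20 × £2 = £40
  P1 to L: 45 × £3 = £135
  P2 to L: 70 × £9 = £630
  P3 to L: 80 × £3 = £240
Total cost = £1045.
The route P2→K is not used.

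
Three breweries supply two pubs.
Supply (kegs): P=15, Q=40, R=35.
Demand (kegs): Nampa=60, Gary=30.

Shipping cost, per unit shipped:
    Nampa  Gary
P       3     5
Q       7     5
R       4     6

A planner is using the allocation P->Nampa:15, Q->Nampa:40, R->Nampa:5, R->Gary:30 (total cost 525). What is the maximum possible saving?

Current plan cost = 15·3 + 40·7 + 5·4 + 30·6 = 525.
Optimal plan:
  P->Nampa: 15 × 3 = 45
  Q->Nampa: 10 × 7 = 70
  Q->Gary: 30 × 5 = 150
  R->Nampa: 35 × 4 = 140
Optimal cost = 405.
Saving = 525 − 405 = 120.

120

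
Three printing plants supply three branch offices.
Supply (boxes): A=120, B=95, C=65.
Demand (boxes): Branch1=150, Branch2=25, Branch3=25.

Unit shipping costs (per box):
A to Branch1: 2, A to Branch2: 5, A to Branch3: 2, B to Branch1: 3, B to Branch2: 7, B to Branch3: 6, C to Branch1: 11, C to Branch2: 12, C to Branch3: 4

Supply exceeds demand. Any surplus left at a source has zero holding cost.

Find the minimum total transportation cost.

Optimal allocation:
  A->Branch1: 70 × 2 = 140
  A->Branch2: 25 × 5 = 125
  A->Branch3: 25 × 2 = 50
  B->Branch1: 80 × 3 = 240
Total = 140 + 125 + 50 + 240 = 555.
(Supply check: A ships 120; B ships 80; C ships 0.)

555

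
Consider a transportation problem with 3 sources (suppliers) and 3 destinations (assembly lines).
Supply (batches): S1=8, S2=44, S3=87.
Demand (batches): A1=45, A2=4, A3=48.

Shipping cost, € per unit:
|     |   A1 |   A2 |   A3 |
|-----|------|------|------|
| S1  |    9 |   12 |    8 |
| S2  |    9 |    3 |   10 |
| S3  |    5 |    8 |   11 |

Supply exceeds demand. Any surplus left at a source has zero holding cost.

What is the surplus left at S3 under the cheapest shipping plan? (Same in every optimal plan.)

Minimum-cost shipments:
  S1–A3: 8 × €8 = €64
  S2–A2: 4 × €3 = €12
  S2–A3: 40 × €10 = €400
  S3–A1: 45 × €5 = €225
Total cost = €701.
S3 ships 45 of its 87, leaving 42.

42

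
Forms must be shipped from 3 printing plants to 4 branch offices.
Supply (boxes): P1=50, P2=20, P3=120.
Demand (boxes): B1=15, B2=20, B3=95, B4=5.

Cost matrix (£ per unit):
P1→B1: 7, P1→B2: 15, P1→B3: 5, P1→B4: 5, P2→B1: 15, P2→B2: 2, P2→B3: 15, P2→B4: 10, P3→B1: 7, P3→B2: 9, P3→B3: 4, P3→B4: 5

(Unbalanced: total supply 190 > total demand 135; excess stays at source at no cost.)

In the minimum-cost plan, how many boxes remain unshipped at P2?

An optimal plan:
  P2–B2: 20 boxes
  P3–B1: 15 boxes
  P3–B3: 95 boxes
  P3–B4: 5 boxes
Total cost = £550.
P2 ships 20 of its 20, leaving 0.

0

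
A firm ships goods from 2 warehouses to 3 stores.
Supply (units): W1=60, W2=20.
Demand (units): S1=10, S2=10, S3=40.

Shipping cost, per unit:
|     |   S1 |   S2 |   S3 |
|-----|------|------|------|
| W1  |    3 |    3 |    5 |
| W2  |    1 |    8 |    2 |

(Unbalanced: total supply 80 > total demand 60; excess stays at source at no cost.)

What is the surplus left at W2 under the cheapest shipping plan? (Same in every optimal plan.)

An optimal plan:
  W1 to S1: 10 × 3 = 30
  W1 to S2: 10 × 3 = 30
  W1 to S3: 20 × 5 = 100
  W2 to S3: 20 × 2 = 40
Total cost = 200.
W2 ships 20 of its 20, leaving 0.

0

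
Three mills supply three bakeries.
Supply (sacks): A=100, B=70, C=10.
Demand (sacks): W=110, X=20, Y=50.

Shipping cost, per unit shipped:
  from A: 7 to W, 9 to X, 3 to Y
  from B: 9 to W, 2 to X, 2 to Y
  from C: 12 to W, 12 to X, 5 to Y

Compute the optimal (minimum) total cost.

One minimum-cost allocation:
  A–W: 100 × 7 = 700
  B–X: 20 × 2 = 40
  B–Y: 50 × 2 = 100
  C–W: 10 × 12 = 120
Total = 700 + 40 + 100 + 120 = 960.
(Supply check: A ships 100; B ships 70; C ships 10.)

960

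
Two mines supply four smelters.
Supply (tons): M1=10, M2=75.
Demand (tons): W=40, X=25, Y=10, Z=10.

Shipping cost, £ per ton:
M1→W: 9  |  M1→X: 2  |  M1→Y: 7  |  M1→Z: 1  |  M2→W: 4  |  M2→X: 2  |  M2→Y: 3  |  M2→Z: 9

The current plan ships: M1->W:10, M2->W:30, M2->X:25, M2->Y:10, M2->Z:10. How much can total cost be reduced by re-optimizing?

Current plan cost = 10·9 + 30·4 + 25·2 + 10·3 + 10·9 = £380.
Optimal plan:
  M1–Z: 10 × £1 = £10
  M2–W: 40 × £4 = £160
  M2–X: 25 × £2 = £50
  M2–Y: 10 × £3 = £30
Optimal cost = £250.
Saving = 380 − 250 = £130.

130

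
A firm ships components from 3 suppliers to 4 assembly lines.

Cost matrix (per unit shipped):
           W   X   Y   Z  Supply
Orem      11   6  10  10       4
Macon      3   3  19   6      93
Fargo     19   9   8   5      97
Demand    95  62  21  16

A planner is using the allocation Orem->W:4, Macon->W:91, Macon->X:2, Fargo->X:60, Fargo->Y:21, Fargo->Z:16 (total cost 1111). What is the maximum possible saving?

10

Current plan cost = 4·11 + 91·3 + 2·3 + 60·9 + 21·8 + 16·5 = 1111.
Optimal plan:
  Orem–W: 2 × 11 = 22
  Orem–X: 2 × 6 = 12
  Macon–W: 93 × 3 = 279
  Fargo–X: 60 × 9 = 540
  Fargo–Y: 21 × 8 = 168
  Fargo–Z: 16 × 5 = 80
Optimal cost = 1101.
Saving = 1111 − 1101 = 10.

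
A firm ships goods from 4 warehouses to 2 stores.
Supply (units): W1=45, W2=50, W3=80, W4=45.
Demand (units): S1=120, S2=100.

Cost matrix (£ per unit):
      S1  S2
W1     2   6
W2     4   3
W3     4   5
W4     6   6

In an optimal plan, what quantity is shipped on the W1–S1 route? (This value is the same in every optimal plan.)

45

Solving gives:
  W1->S1: 45 units
  W2->S2: 50 units
  W3->S1: 75 units
  W3->S2: 5 units
  W4->S2: 45 units
Total cost = £835.
So W1→S1 carries 45 units.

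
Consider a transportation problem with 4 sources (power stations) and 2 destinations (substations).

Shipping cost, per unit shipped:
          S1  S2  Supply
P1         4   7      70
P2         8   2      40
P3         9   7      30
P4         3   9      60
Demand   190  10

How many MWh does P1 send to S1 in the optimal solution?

70

Optimal shipments:
  P1→S1: 70 × 4 = 280
  P2→S1: 30 × 8 = 240
  P2→S2: 10 × 2 = 20
  P3→S1: 30 × 9 = 270
  P4→S1: 60 × 3 = 180
Total cost = 990.
So P1→S1 carries 70 MWh.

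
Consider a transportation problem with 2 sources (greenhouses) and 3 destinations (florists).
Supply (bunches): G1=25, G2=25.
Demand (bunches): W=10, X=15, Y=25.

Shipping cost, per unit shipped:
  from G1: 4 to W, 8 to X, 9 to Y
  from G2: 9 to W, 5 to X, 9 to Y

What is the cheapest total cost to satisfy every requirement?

340

One minimum-cost allocation:
  G1 to W: 10 × 4 = 40
  G1 to Y: 15 × 9 = 135
  G2 to X: 15 × 5 = 75
  G2 to Y: 10 × 9 = 90
Total = 40 + 135 + 75 + 90 = 340.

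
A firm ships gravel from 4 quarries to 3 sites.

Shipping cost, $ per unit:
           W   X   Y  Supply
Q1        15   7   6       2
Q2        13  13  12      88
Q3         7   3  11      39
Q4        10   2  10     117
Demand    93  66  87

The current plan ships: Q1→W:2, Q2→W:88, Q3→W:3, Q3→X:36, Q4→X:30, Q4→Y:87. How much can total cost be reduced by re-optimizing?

Current plan cost = 2·15 + 88·13 + 3·7 + 36·3 + 30·2 + 87·10 = $2233.
Optimal plan:
  Q1→Y: 2 truckloads
  Q2→W: 3 truckloads
  Q2→Y: 85 truckloads
  Q3→W: 39 truckloads
  Q4→W: 51 truckloads
  Q4→X: 66 truckloads
Optimal cost = $1986.
Saving = 2233 − 1986 = $247.

247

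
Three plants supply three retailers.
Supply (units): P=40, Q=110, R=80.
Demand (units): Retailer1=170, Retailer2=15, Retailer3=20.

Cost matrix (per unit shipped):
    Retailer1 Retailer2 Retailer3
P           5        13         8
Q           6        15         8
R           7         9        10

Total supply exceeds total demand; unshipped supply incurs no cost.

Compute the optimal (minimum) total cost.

1315

Optimal allocation:
  P->Retailer1: 40 × 5 = 200
  Q->Retailer1: 90 × 6 = 540
  Q->Retailer3: 20 × 8 = 160
  R->Retailer1: 40 × 7 = 280
  R->Retailer2: 15 × 9 = 135
Total = 200 + 540 + 160 + 280 + 135 = 1315.
(Supply check: P ships 40; Q ships 110; R ships 55.)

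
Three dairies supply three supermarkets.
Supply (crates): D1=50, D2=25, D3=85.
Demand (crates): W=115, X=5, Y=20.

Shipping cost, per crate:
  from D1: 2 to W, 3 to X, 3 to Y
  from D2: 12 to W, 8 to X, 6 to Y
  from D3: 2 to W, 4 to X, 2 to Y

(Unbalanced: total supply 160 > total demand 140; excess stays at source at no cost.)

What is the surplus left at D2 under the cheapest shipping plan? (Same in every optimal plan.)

20

Minimum-cost shipments:
  D1->W: 45 × 2 = 90
  D1->X: 5 × 3 = 15
  D2->Y: 5 × 6 = 30
  D3->W: 70 × 2 = 140
  D3->Y: 15 × 2 = 30
Total cost = 305.
D2 ships 5 of its 25, leaving 20.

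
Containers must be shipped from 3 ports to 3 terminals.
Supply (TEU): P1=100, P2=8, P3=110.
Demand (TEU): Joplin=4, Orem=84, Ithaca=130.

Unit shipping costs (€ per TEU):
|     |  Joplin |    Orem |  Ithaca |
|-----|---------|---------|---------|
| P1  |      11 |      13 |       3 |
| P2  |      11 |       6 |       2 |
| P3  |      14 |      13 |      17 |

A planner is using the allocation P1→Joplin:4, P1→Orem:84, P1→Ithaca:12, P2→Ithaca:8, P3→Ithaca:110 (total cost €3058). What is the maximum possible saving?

Current plan cost = 4·11 + 84·13 + 12·3 + 8·2 + 110·17 = €3058.
Optimal plan:
  P1–Ithaca: 100 × €3 = €300
  P2–Ithaca: 8 × €2 = €16
  P3–Joplin: 4 × €14 = €56
  P3–Orem: 84 × €13 = €1092
  P3–Ithaca: 22 × €17 = €374
Optimal cost = €1838.
Saving = 3058 − 1838 = €1220.

1220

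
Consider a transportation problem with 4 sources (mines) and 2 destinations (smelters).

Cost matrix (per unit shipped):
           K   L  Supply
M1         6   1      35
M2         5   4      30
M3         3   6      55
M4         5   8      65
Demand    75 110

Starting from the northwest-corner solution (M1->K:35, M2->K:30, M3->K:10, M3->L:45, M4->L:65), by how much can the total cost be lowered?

Current plan cost = 35·6 + 30·5 + 10·3 + 45·6 + 65·8 = 1180.
Optimal plan:
  M1→L: 35 × 1 = 35
  M2→L: 30 × 4 = 120
  M3→K: 55 × 3 = 165
  M4→K: 20 × 5 = 100
  M4→L: 45 × 8 = 360
Optimal cost = 780.
Saving = 1180 − 780 = 400.

400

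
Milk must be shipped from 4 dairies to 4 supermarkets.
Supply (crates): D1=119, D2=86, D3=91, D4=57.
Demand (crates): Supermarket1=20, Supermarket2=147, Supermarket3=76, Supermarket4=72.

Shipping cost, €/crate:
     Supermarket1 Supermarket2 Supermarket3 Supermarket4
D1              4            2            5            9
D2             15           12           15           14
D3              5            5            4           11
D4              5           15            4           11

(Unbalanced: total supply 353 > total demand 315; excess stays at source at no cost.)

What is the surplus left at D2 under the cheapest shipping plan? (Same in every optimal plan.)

Minimum-cost shipments:
  D1 to Supermarket2: 119 × €2 = €238
  D2 to Supermarket4: 48 × €14 = €672
  D3 to Supermarket2: 28 × €5 = €140
  D3 to Supermarket3: 63 × €4 = €252
  D4 to Supermarket1: 20 × €5 = €100
  D4 to Supermarket3: 13 × €4 = €52
  D4 to Supermarket4: 24 × €11 = €264
Total cost = €1718.
D2 ships 48 of its 86, leaving 38.

38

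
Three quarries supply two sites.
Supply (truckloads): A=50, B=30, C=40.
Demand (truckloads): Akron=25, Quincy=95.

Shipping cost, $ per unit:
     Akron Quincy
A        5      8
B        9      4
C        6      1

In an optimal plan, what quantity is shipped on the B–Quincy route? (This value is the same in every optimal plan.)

30

Solving gives:
  A→Akron: 25 × $5 = $125
  A→Quincy: 25 × $8 = $200
  B→Quincy: 30 × $4 = $120
  C→Quincy: 40 × $1 = $40
Total cost = $485.
So B→Quincy carries 30 truckloads.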